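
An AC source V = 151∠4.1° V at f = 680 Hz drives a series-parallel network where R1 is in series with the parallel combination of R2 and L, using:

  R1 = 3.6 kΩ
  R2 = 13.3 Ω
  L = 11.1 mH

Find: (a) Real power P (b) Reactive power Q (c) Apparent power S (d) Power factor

Step 1 — Angular frequency: ω = 2π·f = 2π·680 = 4273 rad/s.
Step 2 — Component impedances:
  R1: Z = R = 3600 Ω
  R2: Z = R = 13.3 Ω
  L: Z = jωL = j·4273·0.0111 = 0 + j47.43 Ω
Step 3 — Parallel branch: R2 || L = 1/(1/R2 + 1/L) = 12.33 + j3.458 Ω.
Step 4 — Series with R1: Z_total = R1 + (R2 || L) = 3612 + j3.458 Ω = 3612∠0.1° Ω.
Step 5 — Source phasor: V = 151∠4.1° V = 150.6 + j10.8 V.
Step 6 — Current: I = V / Z = 0.0417 + j0.002949 A = 0.0418∠4.0° A.
Step 7 — Complex power: S = V·I* = 6.312 + j0.006042 VA.
Step 8 — Real power: P = Re(S) = 6.312 W.
Step 9 — Reactive power: Q = Im(S) = 0.006042 VAR.
Step 10 — Apparent power: |S| = 6.312 VA.
Step 11 — Power factor: PF = P/|S| = 1 (lagging).

(a) P = 6.312 W  (b) Q = 0.006042 VAR  (c) S = 6.312 VA  (d) PF = 1 (lagging)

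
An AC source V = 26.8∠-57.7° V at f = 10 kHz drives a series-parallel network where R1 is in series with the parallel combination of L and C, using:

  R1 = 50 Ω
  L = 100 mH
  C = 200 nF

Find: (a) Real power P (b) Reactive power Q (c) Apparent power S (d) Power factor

Step 1 — Angular frequency: ω = 2π·f = 2π·1e+04 = 6.283e+04 rad/s.
Step 2 — Component impedances:
  R1: Z = R = 50 Ω
  L: Z = jωL = j·6.283e+04·0.1 = 0 + j6283 Ω
  C: Z = 1/(jωC) = -j/(ω·C) = 0 - j79.58 Ω
Step 3 — Parallel branch: L || C = 1/(1/L + 1/C) = 0 - j80.6 Ω.
Step 4 — Series with R1: Z_total = R1 + (L || C) = 50 - j80.6 Ω = 94.85∠-58.2° Ω.
Step 5 — Source phasor: V = 26.8∠-57.7° V = 14.32 - j22.65 V.
Step 6 — Current: I = V / Z = 0.2825 + j0.002397 A = 0.2826∠0.5° A.
Step 7 — Complex power: S = V·I* = 3.992 - j6.435 VA.
Step 8 — Real power: P = Re(S) = 3.992 W.
Step 9 — Reactive power: Q = Im(S) = -6.435 VAR.
Step 10 — Apparent power: |S| = 7.573 VA.
Step 11 — Power factor: PF = P/|S| = 0.5272 (leading).

(a) P = 3.992 W  (b) Q = -6.435 VAR  (c) S = 7.573 VA  (d) PF = 0.5272 (leading)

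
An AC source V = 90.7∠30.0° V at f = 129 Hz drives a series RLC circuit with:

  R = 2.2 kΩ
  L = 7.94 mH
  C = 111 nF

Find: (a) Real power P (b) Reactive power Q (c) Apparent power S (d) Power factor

Step 1 — Angular frequency: ω = 2π·f = 2π·129 = 810.5 rad/s.
Step 2 — Component impedances:
  R: Z = R = 2200 Ω
  L: Z = jωL = j·810.5·0.00794 = 0 + j6.436 Ω
  C: Z = 1/(jωC) = -j/(ω·C) = 0 - j1.111e+04 Ω
Step 3 — Series combination: Z_total = R + L + C = 2200 - j1.111e+04 Ω = 1.132e+04∠-78.8° Ω.
Step 4 — Source phasor: V = 90.7∠30.0° V = 78.55 + j45.35 V.
Step 5 — Current: I = V / Z = -0.002581 + j0.007582 A = 0.008009∠108.8° A.
Step 6 — Complex power: S = V·I* = 0.1411 - j0.7126 VA.
Step 7 — Real power: P = Re(S) = 0.1411 W.
Step 8 — Reactive power: Q = Im(S) = -0.7126 VAR.
Step 9 — Apparent power: |S| = 0.7264 VA.
Step 10 — Power factor: PF = P/|S| = 0.1943 (leading).

(a) P = 0.1411 W  (b) Q = -0.7126 VAR  (c) S = 0.7264 VA  (d) PF = 0.1943 (leading)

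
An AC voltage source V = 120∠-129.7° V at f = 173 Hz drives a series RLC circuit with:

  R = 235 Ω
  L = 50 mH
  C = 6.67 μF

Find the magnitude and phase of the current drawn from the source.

Step 1 — Angular frequency: ω = 2π·f = 2π·173 = 1087 rad/s.
Step 2 — Component impedances:
  R: Z = R = 235 Ω
  L: Z = jωL = j·1087·0.05 = 0 + j54.35 Ω
  C: Z = 1/(jωC) = -j/(ω·C) = 0 - j137.9 Ω
Step 3 — Series combination: Z_total = R + L + C = 235 - j83.58 Ω = 249.4∠-19.6° Ω.
Step 4 — Source phasor: V = 120∠-129.7° V = -76.65 - j92.33 V.
Step 5 — Ohm's law: I = V / Z_total = (-76.65 - j92.33) / (235 - j83.58) = -0.1655 - j0.4518 A.
Step 6 — Convert to polar: |I| = 0.4811 A, ∠I = -110.1°.

I = 0.4811∠-110.1° A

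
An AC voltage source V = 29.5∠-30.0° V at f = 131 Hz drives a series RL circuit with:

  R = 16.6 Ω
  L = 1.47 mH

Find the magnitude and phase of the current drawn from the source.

Step 1 — Angular frequency: ω = 2π·f = 2π·131 = 823.1 rad/s.
Step 2 — Component impedances:
  R: Z = R = 16.6 Ω
  L: Z = jωL = j·823.1·0.00147 = 0 + j1.21 Ω
Step 3 — Series combination: Z_total = R + L = 16.6 + j1.21 Ω = 16.64∠4.2° Ω.
Step 4 — Source phasor: V = 29.5∠-30.0° V = 25.55 - j14.75 V.
Step 5 — Ohm's law: I = V / Z_total = (25.55 - j14.75) / (16.6 + j1.21) = 1.466 - j0.9954 A.
Step 6 — Convert to polar: |I| = 1.772 A, ∠I = -34.2°.

I = 1.772∠-34.2° A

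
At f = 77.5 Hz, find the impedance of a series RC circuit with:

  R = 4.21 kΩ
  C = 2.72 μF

Step 1 — Angular frequency: ω = 2π·f = 2π·77.5 = 486.9 rad/s.
Step 2 — Component impedances:
  R: Z = R = 4210 Ω
  C: Z = 1/(jωC) = -j/(ω·C) = 0 - j755 Ω
Step 3 — Series combination: Z_total = R + C = 4210 - j755 Ω = 4277∠-10.2° Ω.

Z = 4210 - j755 Ω = 4277∠-10.2° Ω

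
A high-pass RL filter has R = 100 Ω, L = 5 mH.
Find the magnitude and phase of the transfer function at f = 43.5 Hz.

Step 1 — Angular frequency: ω = 2π·43.5 = 273.3 rad/s.
Step 2 — Transfer function: H(jω) = jωL/(R + jωL).
Step 3 — Numerator jωL = j·1.367; denominator R + jωL = 100 + j1.367.
Step 4 — H = 0.0001867 + j0.01366.
Step 5 — Magnitude: |H| = 0.01366 (-37.3 dB); phase: φ = 89.2°.

|H| = 0.01366 (-37.3 dB), φ = 89.2°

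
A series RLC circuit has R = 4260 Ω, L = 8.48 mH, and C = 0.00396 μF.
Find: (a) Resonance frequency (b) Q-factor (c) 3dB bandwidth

Step 1 — Resonance condition Im(Z)=0 gives ω₀ = 1/√(LC).
Step 2 — ω₀ = 1/√(0.00848·3.96e-09) = 1.726e+05 rad/s.
Step 3 — f₀ = ω₀/(2π) = 2.746e+04 Hz.
Step 4 — Series Q: Q = ω₀L/R = 1.726e+05·0.00848/4260 = 0.3435.
Step 5 — 3dB bandwidth: Δω = ω₀/Q = 5.024e+05 rad/s; BW = Δω/(2π) = 7.995e+04 Hz.

(a) f₀ = 2.746e+04 Hz  (b) Q = 0.3435  (c) BW = 7.995e+04 Hz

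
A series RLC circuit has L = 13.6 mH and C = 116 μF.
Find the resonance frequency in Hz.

Step 1 — Resonance condition Im(Z)=0 gives ω₀ = 1/√(LC).
Step 2 — ω₀ = 1/√(0.0136·0.000116) = 796.2 rad/s.
Step 3 — f₀ = ω₀/(2π) = 126.7 Hz.

f₀ = 126.7 Hz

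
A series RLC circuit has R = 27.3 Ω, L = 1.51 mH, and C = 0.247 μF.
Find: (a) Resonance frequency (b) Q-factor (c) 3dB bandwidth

Step 1 — Resonance condition Im(Z)=0 gives ω₀ = 1/√(LC).
Step 2 — ω₀ = 1/√(0.00151·2.47e-07) = 5.178e+04 rad/s.
Step 3 — f₀ = ω₀/(2π) = 8241 Hz.
Step 4 — Series Q: Q = ω₀L/R = 5.178e+04·0.00151/27.3 = 2.864.
Step 5 — 3dB bandwidth: Δω = ω₀/Q = 1.808e+04 rad/s; BW = Δω/(2π) = 2877 Hz.

(a) f₀ = 8241 Hz  (b) Q = 2.864  (c) BW = 2877 Hz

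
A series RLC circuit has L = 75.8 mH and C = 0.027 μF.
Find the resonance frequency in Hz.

Step 1 — Resonance condition Im(Z)=0 gives ω₀ = 1/√(LC).
Step 2 — ω₀ = 1/√(0.0758·2.7e-08) = 2.21e+04 rad/s.
Step 3 — f₀ = ω₀/(2π) = 3518 Hz.

f₀ = 3518 Hz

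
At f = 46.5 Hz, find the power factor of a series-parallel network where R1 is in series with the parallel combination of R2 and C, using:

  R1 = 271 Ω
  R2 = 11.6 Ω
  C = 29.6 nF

Step 1 — Angular frequency: ω = 2π·f = 2π·46.5 = 292.2 rad/s.
Step 2 — Component impedances:
  R1: Z = R = 271 Ω
  R2: Z = R = 11.6 Ω
  C: Z = 1/(jωC) = -j/(ω·C) = 0 - j1.156e+05 Ω
Step 3 — Parallel branch: R2 || C = 1/(1/R2 + 1/C) = 11.6 - j0.001164 Ω.
Step 4 — Series with R1: Z_total = R1 + (R2 || C) = 282.6 - j0.001164 Ω = 282.6∠-0.0° Ω.
Step 5 — Power factor: PF = cos(φ) = Re(Z)/|Z| = 282.6/282.6 = 1.
Step 6 — Type: Im(Z) = -0.001164 ⇒ leading (phase φ = -0.0°).

PF = 1 (leading, φ = -0.0°)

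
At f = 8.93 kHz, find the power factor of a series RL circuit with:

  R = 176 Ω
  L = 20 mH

Step 1 — Angular frequency: ω = 2π·f = 2π·8930 = 5.611e+04 rad/s.
Step 2 — Component impedances:
  R: Z = R = 176 Ω
  L: Z = jωL = j·5.611e+04·0.02 = 0 + j1122 Ω
Step 3 — Series combination: Z_total = R + L = 176 + j1122 Ω = 1136∠81.1° Ω.
Step 4 — Power factor: PF = cos(φ) = Re(Z)/|Z| = 176/1136 = 0.1549.
Step 5 — Type: Im(Z) = 1122 ⇒ lagging (phase φ = 81.1°).

PF = 0.1549 (lagging, φ = 81.1°)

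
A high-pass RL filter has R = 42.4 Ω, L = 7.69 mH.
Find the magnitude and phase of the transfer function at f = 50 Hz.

Step 1 — Angular frequency: ω = 2π·50 = 314.2 rad/s.
Step 2 — Transfer function: H(jω) = jωL/(R + jωL).
Step 3 — Numerator jωL = j·2.416; denominator R + jωL = 42.4 + j2.416.
Step 4 — H = 0.003236 + j0.05679.
Step 5 — Magnitude: |H| = 0.05689 (-24.9 dB); phase: φ = 86.7°.

|H| = 0.05689 (-24.9 dB), φ = 86.7°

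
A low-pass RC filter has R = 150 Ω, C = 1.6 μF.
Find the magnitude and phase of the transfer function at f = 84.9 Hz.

Step 1 — Angular frequency: ω = 2π·84.9 = 533.4 rad/s.
Step 2 — Transfer function: H(jω) = 1/(1 + jωRC).
Step 3 — Denominator: 1 + jωRC = 1 + j·533.4·150·1.6e-06 = 1 + j0.128.
Step 4 — H = 0.9839 - j0.126.
Step 5 — Magnitude: |H| = 0.9919 (-0.1 dB); phase: φ = -7.3°.

|H| = 0.9919 (-0.1 dB), φ = -7.3°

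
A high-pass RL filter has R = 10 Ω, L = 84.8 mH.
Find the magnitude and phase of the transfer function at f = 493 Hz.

Step 1 — Angular frequency: ω = 2π·493 = 3098 rad/s.
Step 2 — Transfer function: H(jω) = jωL/(R + jωL).
Step 3 — Numerator jωL = j·262.7; denominator R + jωL = 10 + j262.7.
Step 4 — H = 0.9986 + j0.03801.
Step 5 — Magnitude: |H| = 0.9993 (-0.0 dB); phase: φ = 2.2°.

|H| = 0.9993 (-0.0 dB), φ = 2.2°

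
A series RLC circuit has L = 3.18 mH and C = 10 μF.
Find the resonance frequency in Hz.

Step 1 — Resonance condition Im(Z)=0 gives ω₀ = 1/√(LC).
Step 2 — ω₀ = 1/√(0.00318·1e-05) = 5608 rad/s.
Step 3 — f₀ = ω₀/(2π) = 892.5 Hz.

f₀ = 892.5 Hz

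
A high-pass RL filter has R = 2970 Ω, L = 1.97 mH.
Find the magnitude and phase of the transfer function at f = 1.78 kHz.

Step 1 — Angular frequency: ω = 2π·1780 = 1.118e+04 rad/s.
Step 2 — Transfer function: H(jω) = jωL/(R + jωL).
Step 3 — Numerator jωL = j·22.03; denominator R + jωL = 2970 + j22.03.
Step 4 — H = 5.503e-05 + j0.007418.
Step 5 — Magnitude: |H| = 0.007418 (-42.6 dB); phase: φ = 89.6°.

|H| = 0.007418 (-42.6 dB), φ = 89.6°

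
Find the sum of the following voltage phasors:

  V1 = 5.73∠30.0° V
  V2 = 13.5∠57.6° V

Step 1 — Convert each phasor to rectangular form:
  V1 = 5.73·(cos(30.0°) + j·sin(30.0°)) = 4.962 + j2.865 V
  V2 = 13.5·(cos(57.6°) + j·sin(57.6°)) = 7.234 + j11.4 V
Step 2 — Sum components: V_total = 12.2 + j14.26 V.
Step 3 — Convert to polar: |V_total| = 18.77 V, ∠V_total = 49.5°.

V_total = 18.77∠49.5° V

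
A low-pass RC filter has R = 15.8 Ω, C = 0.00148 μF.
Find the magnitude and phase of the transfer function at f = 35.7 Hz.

Step 1 — Angular frequency: ω = 2π·35.7 = 224.3 rad/s.
Step 2 — Transfer function: H(jω) = 1/(1 + jωRC).
Step 3 — Denominator: 1 + jωRC = 1 + j·224.3·15.8·1.48e-09 = 1 + j5.245e-06.
Step 4 — H = 1 - j5.245e-06.
Step 5 — Magnitude: |H| = 1 (-0.0 dB); phase: φ = -0.0°.

|H| = 1 (-0.0 dB), φ = -0.0°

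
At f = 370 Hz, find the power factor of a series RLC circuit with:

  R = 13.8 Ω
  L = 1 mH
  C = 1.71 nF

Step 1 — Angular frequency: ω = 2π·f = 2π·370 = 2325 rad/s.
Step 2 — Component impedances:
  R: Z = R = 13.8 Ω
  L: Z = jωL = j·2325·0.001 = 0 + j2.325 Ω
  C: Z = 1/(jωC) = -j/(ω·C) = 0 - j2.515e+05 Ω
Step 3 — Series combination: Z_total = R + L + C = 13.8 - j2.515e+05 Ω = 2.515e+05∠-90.0° Ω.
Step 4 — Power factor: PF = cos(φ) = Re(Z)/|Z| = 13.8/2.5155e+05 = 5.486e-05.
Step 5 — Type: Im(Z) = -2.515e+05 ⇒ leading (phase φ = -90.0°).

PF = 5.486e-05 (leading, φ = -90.0°)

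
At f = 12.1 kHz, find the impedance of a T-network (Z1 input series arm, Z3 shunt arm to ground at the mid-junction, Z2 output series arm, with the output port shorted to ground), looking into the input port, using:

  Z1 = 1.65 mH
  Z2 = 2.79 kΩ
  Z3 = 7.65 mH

Step 1 — Angular frequency: ω = 2π·f = 2π·1.21e+04 = 7.603e+04 rad/s.
Step 2 — Component impedances:
  Z1: Z = jωL = j·7.603e+04·0.00165 = 0 + j125.4 Ω
  Z2: Z = R = 2790 Ω
  Z3: Z = jωL = j·7.603e+04·0.00765 = 0 + j581.6 Ω
Step 3 — With the output port shorted to ground, the output series arm Z2 runs from the junction to ground; the shunt arm Z3 also runs from the junction to ground. They appear in parallel: Z3 || Z2 = 116.2 + j557.4 Ω.
Step 4 — Series with input arm Z1: Z_in = Z1 + (Z3 || Z2) = 116.2 + j682.8 Ω = 692.6∠80.3° Ω.

Z = 116.2 + j682.8 Ω = 692.6∠80.3° Ω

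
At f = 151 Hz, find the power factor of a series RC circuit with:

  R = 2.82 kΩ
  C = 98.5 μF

Step 1 — Angular frequency: ω = 2π·f = 2π·151 = 948.8 rad/s.
Step 2 — Component impedances:
  R: Z = R = 2820 Ω
  C: Z = 1/(jωC) = -j/(ω·C) = 0 - j10.7 Ω
Step 3 — Series combination: Z_total = R + C = 2820 - j10.7 Ω = 2820∠-0.2° Ω.
Step 4 — Power factor: PF = cos(φ) = Re(Z)/|Z| = 2820/2820 = 1.
Step 5 — Type: Im(Z) = -10.7 ⇒ leading (phase φ = -0.2°).

PF = 1 (leading, φ = -0.2°)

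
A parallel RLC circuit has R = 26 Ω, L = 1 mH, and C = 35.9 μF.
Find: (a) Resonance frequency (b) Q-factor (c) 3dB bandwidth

Step 1 — Resonance: ω₀ = 1/√(LC) = 1/√(0.001·3.59e-05) = 5278 rad/s.
Step 2 — f₀ = ω₀/(2π) = 840 Hz.
Step 3 — Parallel Q: Q = R/(ω₀L) = 26/(5278·0.001) = 4.926.
Step 4 — Bandwidth: Δω = ω₀/Q = 1071 rad/s; BW = Δω/(2π) = 170.5 Hz.

(a) f₀ = 840 Hz  (b) Q = 4.926  (c) BW = 170.5 Hz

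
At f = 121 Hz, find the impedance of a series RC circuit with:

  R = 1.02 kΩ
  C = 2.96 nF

Step 1 — Angular frequency: ω = 2π·f = 2π·121 = 760.3 rad/s.
Step 2 — Component impedances:
  R: Z = R = 1020 Ω
  C: Z = 1/(jωC) = -j/(ω·C) = 0 - j4.444e+05 Ω
Step 3 — Series combination: Z_total = R + C = 1020 - j4.444e+05 Ω = 4.444e+05∠-89.9° Ω.

Z = 1020 - j4.444e+05 Ω = 4.444e+05∠-89.9° Ω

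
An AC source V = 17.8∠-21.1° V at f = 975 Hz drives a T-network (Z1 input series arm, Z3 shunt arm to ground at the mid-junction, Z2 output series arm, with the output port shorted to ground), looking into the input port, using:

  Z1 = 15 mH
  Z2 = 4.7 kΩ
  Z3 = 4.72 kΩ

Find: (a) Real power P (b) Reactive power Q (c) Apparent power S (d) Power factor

Step 1 — Angular frequency: ω = 2π·f = 2π·975 = 6126 rad/s.
Step 2 — Component impedances:
  Z1: Z = jωL = j·6126·0.015 = 0 + j91.89 Ω
  Z2: Z = R = 4700 Ω
  Z3: Z = R = 4720 Ω
Step 3 — With the output port shorted to ground, the output series arm Z2 runs from the junction to ground; the shunt arm Z3 also runs from the junction to ground. They appear in parallel: Z3 || Z2 = 2355 Ω.
Step 4 — Series with input arm Z1: Z_in = Z1 + (Z3 || Z2) = 2355 + j91.89 Ω = 2357∠2.2° Ω.
Step 5 — Source phasor: V = 17.8∠-21.1° V = 16.61 - j6.408 V.
Step 6 — Current: I = V / Z = 0.006935 - j0.002992 A = 0.007553∠-23.3° A.
Step 7 — Complex power: S = V·I* = 0.1343 + j0.005242 VA.
Step 8 — Real power: P = Re(S) = 0.1343 W.
Step 9 — Reactive power: Q = Im(S) = 0.005242 VAR.
Step 10 — Apparent power: |S| = 0.1344 VA.
Step 11 — Power factor: PF = P/|S| = 0.9992 (lagging).

(a) P = 0.1343 W  (b) Q = 0.005242 VAR  (c) S = 0.1344 VA  (d) PF = 0.9992 (lagging)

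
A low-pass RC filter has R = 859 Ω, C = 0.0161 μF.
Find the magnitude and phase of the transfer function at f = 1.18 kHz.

Step 1 — Angular frequency: ω = 2π·1180 = 7414 rad/s.
Step 2 — Transfer function: H(jω) = 1/(1 + jωRC).
Step 3 — Denominator: 1 + jωRC = 1 + j·7414·859·1.61e-08 = 1 + j0.1025.
Step 4 — H = 0.9896 - j0.1015.
Step 5 — Magnitude: |H| = 0.9948 (-0.0 dB); phase: φ = -5.9°.

|H| = 0.9948 (-0.0 dB), φ = -5.9°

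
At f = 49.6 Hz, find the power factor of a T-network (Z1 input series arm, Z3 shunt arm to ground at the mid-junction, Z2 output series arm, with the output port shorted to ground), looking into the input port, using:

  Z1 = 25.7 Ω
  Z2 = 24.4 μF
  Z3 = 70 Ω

Step 1 — Angular frequency: ω = 2π·f = 2π·49.6 = 311.6 rad/s.
Step 2 — Component impedances:
  Z1: Z = R = 25.7 Ω
  Z2: Z = 1/(jωC) = -j/(ω·C) = 0 - j131.5 Ω
  Z3: Z = R = 70 Ω
Step 3 — With the output port shorted to ground, the output series arm Z2 runs from the junction to ground; the shunt arm Z3 also runs from the junction to ground. They appear in parallel: Z3 || Z2 = 54.55 - j29.03 Ω.
Step 4 — Series with input arm Z1: Z_in = Z1 + (Z3 || Z2) = 80.25 - j29.03 Ω = 85.34∠-19.9° Ω.
Step 5 — Power factor: PF = cos(φ) = Re(Z)/|Z| = 80.245/85.336 = 0.9403.
Step 6 — Type: Im(Z) = -29.03 ⇒ leading (phase φ = -19.9°).

PF = 0.9403 (leading, φ = -19.9°)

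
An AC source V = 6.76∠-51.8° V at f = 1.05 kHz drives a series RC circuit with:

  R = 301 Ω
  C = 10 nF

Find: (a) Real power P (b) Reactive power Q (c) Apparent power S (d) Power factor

Step 1 — Angular frequency: ω = 2π·f = 2π·1050 = 6597 rad/s.
Step 2 — Component impedances:
  R: Z = R = 301 Ω
  C: Z = 1/(jωC) = -j/(ω·C) = 0 - j1.516e+04 Ω
Step 3 — Series combination: Z_total = R + C = 301 - j1.516e+04 Ω = 1.516e+04∠-88.9° Ω.
Step 4 — Source phasor: V = 6.76∠-51.8° V = 4.18 - j5.312 V.
Step 5 — Current: I = V / Z = 0.0003558 + j0.0002687 A = 0.0004459∠37.1° A.
Step 6 — Complex power: S = V·I* = 5.984e-05 - j0.003014 VA.
Step 7 — Real power: P = Re(S) = 5.984e-05 W.
Step 8 — Reactive power: Q = Im(S) = -0.003014 VAR.
Step 9 — Apparent power: |S| = 0.003014 VA.
Step 10 — Power factor: PF = P/|S| = 0.01985 (leading).

(a) P = 5.984e-05 W  (b) Q = -0.003014 VAR  (c) S = 0.003014 VA  (d) PF = 0.01985 (leading)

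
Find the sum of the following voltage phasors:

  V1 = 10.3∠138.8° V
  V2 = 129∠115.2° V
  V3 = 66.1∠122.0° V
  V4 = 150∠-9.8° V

Step 1 — Convert each phasor to rectangular form:
  V1 = 10.3·(cos(138.8°) + j·sin(138.8°)) = -7.75 + j6.785 V
  V2 = 129·(cos(115.2°) + j·sin(115.2°)) = -54.93 + j116.7 V
  V3 = 66.1·(cos(122.0°) + j·sin(122.0°)) = -35.03 + j56.06 V
  V4 = 150·(cos(-9.8°) + j·sin(-9.8°)) = 147.8 - j25.53 V
Step 2 — Sum components: V_total = 50.11 + j154 V.
Step 3 — Convert to polar: |V_total| = 162 V, ∠V_total = 72.0°.

V_total = 162∠72.0° V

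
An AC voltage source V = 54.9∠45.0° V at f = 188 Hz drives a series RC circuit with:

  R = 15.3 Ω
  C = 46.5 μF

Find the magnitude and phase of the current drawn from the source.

Step 1 — Angular frequency: ω = 2π·f = 2π·188 = 1181 rad/s.
Step 2 — Component impedances:
  R: Z = R = 15.3 Ω
  C: Z = 1/(jωC) = -j/(ω·C) = 0 - j18.21 Ω
Step 3 — Series combination: Z_total = R + C = 15.3 - j18.21 Ω = 23.78∠-50.0° Ω.
Step 4 — Source phasor: V = 54.9∠45.0° V = 38.82 + j38.82 V.
Step 5 — Ohm's law: I = V / Z_total = (38.82 + j38.82) / (15.3 - j18.21) = -0.1995 + j2.3 A.
Step 6 — Convert to polar: |I| = 2.309 A, ∠I = 95.0°.

I = 2.309∠95.0° A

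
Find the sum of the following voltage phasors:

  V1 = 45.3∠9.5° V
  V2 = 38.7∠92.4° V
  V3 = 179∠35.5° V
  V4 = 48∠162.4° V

Step 1 — Convert each phasor to rectangular form:
  V1 = 45.3·(cos(9.5°) + j·sin(9.5°)) = 44.68 + j7.477 V
  V2 = 38.7·(cos(92.4°) + j·sin(92.4°)) = -1.621 + j38.67 V
  V3 = 179·(cos(35.5°) + j·sin(35.5°)) = 145.7 + j103.9 V
  V4 = 48·(cos(162.4°) + j·sin(162.4°)) = -45.75 + j14.51 V
Step 2 — Sum components: V_total = 143 + j164.6 V.
Step 3 — Convert to polar: |V_total| = 218.1 V, ∠V_total = 49.0°.

V_total = 218.1∠49.0° V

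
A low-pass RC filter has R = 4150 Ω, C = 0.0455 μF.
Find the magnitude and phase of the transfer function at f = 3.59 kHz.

Step 1 — Angular frequency: ω = 2π·3590 = 2.256e+04 rad/s.
Step 2 — Transfer function: H(jω) = 1/(1 + jωRC).
Step 3 — Denominator: 1 + jωRC = 1 + j·2.256e+04·4150·4.55e-08 = 1 + j4.259.
Step 4 — H = 0.05224 - j0.2225.
Step 5 — Magnitude: |H| = 0.2286 (-12.8 dB); phase: φ = -76.8°.

|H| = 0.2286 (-12.8 dB), φ = -76.8°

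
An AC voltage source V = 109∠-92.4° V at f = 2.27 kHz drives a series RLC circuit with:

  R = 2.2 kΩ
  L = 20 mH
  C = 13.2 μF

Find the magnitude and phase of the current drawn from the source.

Step 1 — Angular frequency: ω = 2π·f = 2π·2270 = 1.426e+04 rad/s.
Step 2 — Component impedances:
  R: Z = R = 2200 Ω
  L: Z = jωL = j·1.426e+04·0.02 = 0 + j285.3 Ω
  C: Z = 1/(jωC) = -j/(ω·C) = 0 - j5.312 Ω
Step 3 — Series combination: Z_total = R + L + C = 2200 + j279.9 Ω = 2218∠7.3° Ω.
Step 4 — Source phasor: V = 109∠-92.4° V = -4.564 - j108.9 V.
Step 5 — Ohm's law: I = V / Z_total = (-4.564 - j108.9) / (2200 + j279.9) = -0.00824 - j0.04845 A.
Step 6 — Convert to polar: |I| = 0.04915 A, ∠I = -99.7°.

I = 0.04915∠-99.7° A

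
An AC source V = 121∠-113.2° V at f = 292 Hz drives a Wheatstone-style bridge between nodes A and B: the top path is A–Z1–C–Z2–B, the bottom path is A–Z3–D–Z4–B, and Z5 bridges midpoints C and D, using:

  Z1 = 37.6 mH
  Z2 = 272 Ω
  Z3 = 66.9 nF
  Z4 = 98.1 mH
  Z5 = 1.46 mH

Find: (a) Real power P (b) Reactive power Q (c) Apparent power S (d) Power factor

Step 1 — Angular frequency: ω = 2π·f = 2π·292 = 1835 rad/s.
Step 2 — Component impedances:
  Z1: Z = jωL = j·1835·0.0376 = 0 + j68.98 Ω
  Z2: Z = R = 272 Ω
  Z3: Z = 1/(jωC) = -j/(ω·C) = 0 - j8147 Ω
  Z4: Z = jωL = j·1835·0.0981 = 0 + j180 Ω
  Z5: Z = jωL = j·1835·0.00146 = 0 + j2.679 Ω
Step 3 — Bridge requires nodal analysis (the Z5 bridge couples midpoints C and D, so the two paths cannot be reduced to a simple series/parallel combination). Setting node B to ground and injecting 1 A at node A, the 3-node admittance system at A, C, D solves to V_A = Z_AB = 84.56 + j195.5 Ω = 213∠66.6° Ω.
Step 4 — Source phasor: V = 121∠-113.2° V = -47.67 - j111.2 V.
Step 5 — Current: I = V / Z = -0.5681 - j0.001896 A = 0.5681∠-179.8° A.
Step 6 — Complex power: S = V·I* = 27.29 + j63.09 VA.
Step 7 — Real power: P = Re(S) = 27.29 W.
Step 8 — Reactive power: Q = Im(S) = 63.09 VAR.
Step 9 — Apparent power: |S| = 68.74 VA.
Step 10 — Power factor: PF = P/|S| = 0.397 (lagging).

(a) P = 27.29 W  (b) Q = 63.09 VAR  (c) S = 68.74 VA  (d) PF = 0.397 (lagging)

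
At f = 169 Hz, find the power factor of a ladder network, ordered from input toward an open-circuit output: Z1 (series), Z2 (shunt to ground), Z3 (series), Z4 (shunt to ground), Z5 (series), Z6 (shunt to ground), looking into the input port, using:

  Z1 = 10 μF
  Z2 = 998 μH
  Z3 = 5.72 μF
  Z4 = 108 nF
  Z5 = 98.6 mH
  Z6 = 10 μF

Step 1 — Angular frequency: ω = 2π·f = 2π·169 = 1062 rad/s.
Step 2 — Component impedances:
  Z1: Z = 1/(jωC) = -j/(ω·C) = 0 - j94.17 Ω
  Z2: Z = jωL = j·1062·0.000998 = 0 + j1.06 Ω
  Z3: Z = 1/(jωC) = -j/(ω·C) = 0 - j164.6 Ω
  Z4: Z = 1/(jωC) = -j/(ω·C) = 0 - j8720 Ω
  Z5: Z = jωL = j·1062·0.0986 = 0 + j104.7 Ω
  Z6: Z = 1/(jωC) = -j/(ω·C) = 0 - j94.17 Ω
Step 3 — Ladder network (open output): work backward from the far end, alternating series and parallel combinations. Z_in = 0 - j93.11 Ω = 93.11∠-90.0° Ω.
Step 4 — Power factor: PF = cos(φ) = Re(Z)/|Z| = 0/93.11 = 0.
Step 5 — Type: Im(Z) = -93.11 ⇒ leading (phase φ = -90.0°).

PF = 0 (leading, φ = -90.0°)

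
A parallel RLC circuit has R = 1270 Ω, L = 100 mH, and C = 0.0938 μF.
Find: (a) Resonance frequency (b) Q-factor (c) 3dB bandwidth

Step 1 — Resonance: ω₀ = 1/√(LC) = 1/√(0.1·9.38e-08) = 1.033e+04 rad/s.
Step 2 — f₀ = ω₀/(2π) = 1643 Hz.
Step 3 — Parallel Q: Q = R/(ω₀L) = 1270/(1.033e+04·0.1) = 1.23.
Step 4 — Bandwidth: Δω = ω₀/Q = 8394 rad/s; BW = Δω/(2π) = 1336 Hz.

(a) f₀ = 1643 Hz  (b) Q = 1.23  (c) BW = 1336 Hz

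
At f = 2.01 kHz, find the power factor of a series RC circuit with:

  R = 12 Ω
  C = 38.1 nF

Step 1 — Angular frequency: ω = 2π·f = 2π·2010 = 1.263e+04 rad/s.
Step 2 — Component impedances:
  R: Z = R = 12 Ω
  C: Z = 1/(jωC) = -j/(ω·C) = 0 - j2078 Ω
Step 3 — Series combination: Z_total = R + C = 12 - j2078 Ω = 2078∠-89.7° Ω.
Step 4 — Power factor: PF = cos(φ) = Re(Z)/|Z| = 12/2078.3 = 0.005774.
Step 5 — Type: Im(Z) = -2078 ⇒ leading (phase φ = -89.7°).

PF = 0.005774 (leading, φ = -89.7°)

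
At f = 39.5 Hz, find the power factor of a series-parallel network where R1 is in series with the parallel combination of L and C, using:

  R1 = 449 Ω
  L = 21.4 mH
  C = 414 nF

Step 1 — Angular frequency: ω = 2π·f = 2π·39.5 = 248.2 rad/s.
Step 2 — Component impedances:
  R1: Z = R = 449 Ω
  L: Z = jωL = j·248.2·0.0214 = 0 + j5.311 Ω
  C: Z = 1/(jωC) = -j/(ω·C) = 0 - j9732 Ω
Step 3 — Parallel branch: L || C = 1/(1/L + 1/C) = 0 + j5.314 Ω.
Step 4 — Series with R1: Z_total = R1 + (L || C) = 449 + j5.314 Ω = 449∠0.7° Ω.
Step 5 — Power factor: PF = cos(φ) = Re(Z)/|Z| = 449/449.03 = 0.9999.
Step 6 — Type: Im(Z) = 5.314 ⇒ lagging (phase φ = 0.7°).

PF = 0.9999 (lagging, φ = 0.7°)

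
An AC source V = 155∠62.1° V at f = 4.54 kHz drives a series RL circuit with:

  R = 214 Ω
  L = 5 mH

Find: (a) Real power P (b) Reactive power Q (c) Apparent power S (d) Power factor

Step 1 — Angular frequency: ω = 2π·f = 2π·4540 = 2.853e+04 rad/s.
Step 2 — Component impedances:
  R: Z = R = 214 Ω
  L: Z = jωL = j·2.853e+04·0.005 = 0 + j142.6 Ω
Step 3 — Series combination: Z_total = R + L = 214 + j142.6 Ω = 257.2∠33.7° Ω.
Step 4 — Source phasor: V = 155∠62.1° V = 72.53 + j137 V.
Step 5 — Current: I = V / Z = 0.5301 + j0.2868 A = 0.6027∠28.4° A.
Step 6 — Complex power: S = V·I* = 77.74 + j51.81 VA.
Step 7 — Real power: P = Re(S) = 77.74 W.
Step 8 — Reactive power: Q = Im(S) = 51.81 VAR.
Step 9 — Apparent power: |S| = 93.42 VA.
Step 10 — Power factor: PF = P/|S| = 0.8321 (lagging).

(a) P = 77.74 W  (b) Q = 51.81 VAR  (c) S = 93.42 VA  (d) PF = 0.8321 (lagging)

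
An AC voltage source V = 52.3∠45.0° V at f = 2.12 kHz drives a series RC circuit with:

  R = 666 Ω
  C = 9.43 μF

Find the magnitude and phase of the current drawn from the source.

Step 1 — Angular frequency: ω = 2π·f = 2π·2120 = 1.332e+04 rad/s.
Step 2 — Component impedances:
  R: Z = R = 666 Ω
  C: Z = 1/(jωC) = -j/(ω·C) = 0 - j7.961 Ω
Step 3 — Series combination: Z_total = R + C = 666 - j7.961 Ω = 666∠-0.7° Ω.
Step 4 — Source phasor: V = 52.3∠45.0° V = 36.98 + j36.98 V.
Step 5 — Ohm's law: I = V / Z_total = (36.98 + j36.98) / (666 - j7.961) = 0.05486 + j0.05618 A.
Step 6 — Convert to polar: |I| = 0.07852 A, ∠I = 45.7°.

I = 0.07852∠45.7° A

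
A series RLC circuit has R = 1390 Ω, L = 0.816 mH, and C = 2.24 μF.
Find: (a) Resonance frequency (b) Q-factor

Step 1 — Resonance condition Im(Z)=0 gives ω₀ = 1/√(LC).
Step 2 — ω₀ = 1/√(0.000816·2.24e-06) = 2.339e+04 rad/s.
Step 3 — f₀ = ω₀/(2π) = 3723 Hz.
Step 4 — Series Q: Q = ω₀L/R = 2.339e+04·0.000816/1390 = 0.01373.

(a) f₀ = 3723 Hz  (b) Q = 0.01373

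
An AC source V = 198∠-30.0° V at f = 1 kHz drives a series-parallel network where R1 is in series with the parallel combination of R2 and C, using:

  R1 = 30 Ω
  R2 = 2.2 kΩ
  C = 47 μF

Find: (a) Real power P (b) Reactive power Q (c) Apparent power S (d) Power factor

Step 1 — Angular frequency: ω = 2π·f = 2π·1000 = 6283 rad/s.
Step 2 — Component impedances:
  R1: Z = R = 30 Ω
  R2: Z = R = 2200 Ω
  C: Z = 1/(jωC) = -j/(ω·C) = 0 - j3.386 Ω
Step 3 — Parallel branch: R2 || C = 1/(1/R2 + 1/C) = 0.005212 - j3.386 Ω.
Step 4 — Series with R1: Z_total = R1 + (R2 || C) = 30.01 - j3.386 Ω = 30.2∠-6.4° Ω.
Step 5 — Source phasor: V = 198∠-30.0° V = 171.5 - j99 V.
Step 6 — Current: I = V / Z = 6.011 - j2.621 A = 6.557∠-23.6° A.
Step 7 — Complex power: S = V·I* = 1290 - j145.6 VA.
Step 8 — Real power: P = Re(S) = 1290 W.
Step 9 — Reactive power: Q = Im(S) = -145.6 VAR.
Step 10 — Apparent power: |S| = 1298 VA.
Step 11 — Power factor: PF = P/|S| = 0.9937 (leading).

(a) P = 1290 W  (b) Q = -145.6 VAR  (c) S = 1298 VA  (d) PF = 0.9937 (leading)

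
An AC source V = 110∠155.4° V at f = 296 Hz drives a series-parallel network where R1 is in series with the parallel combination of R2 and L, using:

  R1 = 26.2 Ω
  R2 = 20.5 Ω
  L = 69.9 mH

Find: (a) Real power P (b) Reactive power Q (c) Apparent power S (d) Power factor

Step 1 — Angular frequency: ω = 2π·f = 2π·296 = 1860 rad/s.
Step 2 — Component impedances:
  R1: Z = R = 26.2 Ω
  R2: Z = R = 20.5 Ω
  L: Z = jωL = j·1860·0.0699 = 0 + j130 Ω
Step 3 — Parallel branch: R2 || L = 1/(1/R2 + 1/L) = 20 + j3.154 Ω.
Step 4 — Series with R1: Z_total = R1 + (R2 || L) = 46.2 + j3.154 Ω = 46.31∠3.9° Ω.
Step 5 — Source phasor: V = 110∠155.4° V = -100 + j45.79 V.
Step 6 — Current: I = V / Z = -2.087 + j1.134 A = 2.375∠151.5° A.
Step 7 — Complex power: S = V·I* = 260.7 + j17.8 VA.
Step 8 — Real power: P = Re(S) = 260.7 W.
Step 9 — Reactive power: Q = Im(S) = 17.8 VAR.
Step 10 — Apparent power: |S| = 261.3 VA.
Step 11 — Power factor: PF = P/|S| = 0.9977 (lagging).

(a) P = 260.7 W  (b) Q = 17.8 VAR  (c) S = 261.3 VA  (d) PF = 0.9977 (lagging)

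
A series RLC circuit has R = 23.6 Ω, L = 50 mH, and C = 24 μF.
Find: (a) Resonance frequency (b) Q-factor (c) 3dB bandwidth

Step 1 — Resonance condition Im(Z)=0 gives ω₀ = 1/√(LC).
Step 2 — ω₀ = 1/√(0.05·2.4e-05) = 912.9 rad/s.
Step 3 — f₀ = ω₀/(2π) = 145.3 Hz.
Step 4 — Series Q: Q = ω₀L/R = 912.9·0.05/23.6 = 1.934.
Step 5 — 3dB bandwidth: Δω = ω₀/Q = 472 rad/s; BW = Δω/(2π) = 75.12 Hz.

(a) f₀ = 145.3 Hz  (b) Q = 1.934  (c) BW = 75.12 Hz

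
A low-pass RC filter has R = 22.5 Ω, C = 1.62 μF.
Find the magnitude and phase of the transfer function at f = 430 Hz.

Step 1 — Angular frequency: ω = 2π·430 = 2702 rad/s.
Step 2 — Transfer function: H(jω) = 1/(1 + jωRC).
Step 3 — Denominator: 1 + jωRC = 1 + j·2702·22.5·1.62e-06 = 1 + j0.09848.
Step 4 — H = 0.9904 - j0.09753.
Step 5 — Magnitude: |H| = 0.9952 (-0.0 dB); phase: φ = -5.6°.

|H| = 0.9952 (-0.0 dB), φ = -5.6°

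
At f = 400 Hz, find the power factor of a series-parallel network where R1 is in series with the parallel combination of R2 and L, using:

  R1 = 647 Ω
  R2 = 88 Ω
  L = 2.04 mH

Step 1 — Angular frequency: ω = 2π·f = 2π·400 = 2513 rad/s.
Step 2 — Component impedances:
  R1: Z = R = 647 Ω
  R2: Z = R = 88 Ω
  L: Z = jωL = j·2513·0.00204 = 0 + j5.127 Ω
Step 3 — Parallel branch: R2 || L = 1/(1/R2 + 1/L) = 0.2977 + j5.11 Ω.
Step 4 — Series with R1: Z_total = R1 + (R2 || L) = 647.3 + j5.11 Ω = 647.3∠0.5° Ω.
Step 5 — Power factor: PF = cos(φ) = Re(Z)/|Z| = 647.3/647.3 = 1.
Step 6 — Type: Im(Z) = 5.11 ⇒ lagging (phase φ = 0.5°).

PF = 1 (lagging, φ = 0.5°)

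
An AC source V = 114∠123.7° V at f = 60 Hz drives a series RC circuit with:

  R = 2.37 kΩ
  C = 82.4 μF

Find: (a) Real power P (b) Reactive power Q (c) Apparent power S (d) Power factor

Step 1 — Angular frequency: ω = 2π·f = 2π·60 = 377 rad/s.
Step 2 — Component impedances:
  R: Z = R = 2370 Ω
  C: Z = 1/(jωC) = -j/(ω·C) = 0 - j32.19 Ω
Step 3 — Series combination: Z_total = R + C = 2370 - j32.19 Ω = 2370∠-0.8° Ω.
Step 4 — Source phasor: V = 114∠123.7° V = -63.25 + j94.84 V.
Step 5 — Current: I = V / Z = -0.02723 + j0.03965 A = 0.0481∠124.5° A.
Step 6 — Complex power: S = V·I* = 5.483 - j0.07447 VA.
Step 7 — Real power: P = Re(S) = 5.483 W.
Step 8 — Reactive power: Q = Im(S) = -0.07447 VAR.
Step 9 — Apparent power: |S| = 5.483 VA.
Step 10 — Power factor: PF = P/|S| = 0.9999 (leading).

(a) P = 5.483 W  (b) Q = -0.07447 VAR  (c) S = 5.483 VA  (d) PF = 0.9999 (leading)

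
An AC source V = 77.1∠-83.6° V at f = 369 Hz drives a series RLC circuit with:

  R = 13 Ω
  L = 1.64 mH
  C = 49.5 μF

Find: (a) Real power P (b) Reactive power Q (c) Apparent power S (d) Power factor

Step 1 — Angular frequency: ω = 2π·f = 2π·369 = 2318 rad/s.
Step 2 — Component impedances:
  R: Z = R = 13 Ω
  L: Z = jωL = j·2318·0.00164 = 0 + j3.802 Ω
  C: Z = 1/(jωC) = -j/(ω·C) = 0 - j8.713 Ω
Step 3 — Series combination: Z_total = R + L + C = 13 - j4.911 Ω = 13.9∠-20.7° Ω.
Step 4 — Source phasor: V = 77.1∠-83.6° V = 8.594 - j76.62 V.
Step 5 — Current: I = V / Z = 2.527 - j4.939 A = 5.548∠-62.9° A.
Step 6 — Complex power: S = V·I* = 400.2 - j151.2 VA.
Step 7 — Real power: P = Re(S) = 400.2 W.
Step 8 — Reactive power: Q = Im(S) = -151.2 VAR.
Step 9 — Apparent power: |S| = 427.8 VA.
Step 10 — Power factor: PF = P/|S| = 0.9355 (leading).

(a) P = 400.2 W  (b) Q = -151.2 VAR  (c) S = 427.8 VA  (d) PF = 0.9355 (leading)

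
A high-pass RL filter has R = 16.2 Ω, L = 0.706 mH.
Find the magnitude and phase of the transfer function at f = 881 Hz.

Step 1 — Angular frequency: ω = 2π·881 = 5535 rad/s.
Step 2 — Transfer function: H(jω) = jωL/(R + jωL).
Step 3 — Numerator jωL = j·3.908; denominator R + jωL = 16.2 + j3.908.
Step 4 — H = 0.055 + j0.228.
Step 5 — Magnitude: |H| = 0.2345 (-12.6 dB); phase: φ = 76.4°.

|H| = 0.2345 (-12.6 dB), φ = 76.4°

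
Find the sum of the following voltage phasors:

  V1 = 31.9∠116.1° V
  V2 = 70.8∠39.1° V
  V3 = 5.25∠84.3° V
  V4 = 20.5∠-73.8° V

Step 1 — Convert each phasor to rectangular form:
  V1 = 31.9·(cos(116.1°) + j·sin(116.1°)) = -14.03 + j28.65 V
  V2 = 70.8·(cos(39.1°) + j·sin(39.1°)) = 54.94 + j44.65 V
  V3 = 5.25·(cos(84.3°) + j·sin(84.3°)) = 0.5214 + j5.224 V
  V4 = 20.5·(cos(-73.8°) + j·sin(-73.8°)) = 5.719 - j19.69 V
Step 2 — Sum components: V_total = 47.15 + j58.84 V.
Step 3 — Convert to polar: |V_total| = 75.4 V, ∠V_total = 51.3°.

V_total = 75.4∠51.3° V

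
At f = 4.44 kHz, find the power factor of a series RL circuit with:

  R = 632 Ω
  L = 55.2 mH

Step 1 — Angular frequency: ω = 2π·f = 2π·4440 = 2.79e+04 rad/s.
Step 2 — Component impedances:
  R: Z = R = 632 Ω
  L: Z = jωL = j·2.79e+04·0.0552 = 0 + j1540 Ω
Step 3 — Series combination: Z_total = R + L = 632 + j1540 Ω = 1665∠67.7° Ω.
Step 4 — Power factor: PF = cos(φ) = Re(Z)/|Z| = 632/1664.6 = 0.3797.
Step 5 — Type: Im(Z) = 1540 ⇒ lagging (phase φ = 67.7°).

PF = 0.3797 (lagging, φ = 67.7°)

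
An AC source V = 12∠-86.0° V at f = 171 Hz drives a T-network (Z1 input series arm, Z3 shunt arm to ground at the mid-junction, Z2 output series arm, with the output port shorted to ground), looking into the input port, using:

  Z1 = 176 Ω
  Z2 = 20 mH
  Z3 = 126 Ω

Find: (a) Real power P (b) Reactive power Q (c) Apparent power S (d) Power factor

Step 1 — Angular frequency: ω = 2π·f = 2π·171 = 1074 rad/s.
Step 2 — Component impedances:
  Z1: Z = R = 176 Ω
  Z2: Z = jωL = j·1074·0.02 = 0 + j21.49 Ω
  Z3: Z = R = 126 Ω
Step 3 — With the output port shorted to ground, the output series arm Z2 runs from the junction to ground; the shunt arm Z3 also runs from the junction to ground. They appear in parallel: Z3 || Z2 = 3.561 + j20.88 Ω.
Step 4 — Series with input arm Z1: Z_in = Z1 + (Z3 || Z2) = 179.6 + j20.88 Ω = 180.8∠6.6° Ω.
Step 5 — Source phasor: V = 12∠-86.0° V = 0.8371 - j11.97 V.
Step 6 — Current: I = V / Z = -0.00305 - j0.06631 A = 0.06638∠-92.6° A.
Step 7 — Complex power: S = V·I* = 0.7913 + j0.09202 VA.
Step 8 — Real power: P = Re(S) = 0.7913 W.
Step 9 — Reactive power: Q = Im(S) = 0.09202 VAR.
Step 10 — Apparent power: |S| = 0.7966 VA.
Step 11 — Power factor: PF = P/|S| = 0.9933 (lagging).

(a) P = 0.7913 W  (b) Q = 0.09202 VAR  (c) S = 0.7966 VA  (d) PF = 0.9933 (lagging)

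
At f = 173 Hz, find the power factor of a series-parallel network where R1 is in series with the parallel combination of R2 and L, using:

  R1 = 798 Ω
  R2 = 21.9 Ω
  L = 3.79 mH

Step 1 — Angular frequency: ω = 2π·f = 2π·173 = 1087 rad/s.
Step 2 — Component impedances:
  R1: Z = R = 798 Ω
  R2: Z = R = 21.9 Ω
  L: Z = jωL = j·1087·0.00379 = 0 + j4.12 Ω
Step 3 — Parallel branch: R2 || L = 1/(1/R2 + 1/L) = 0.7485 + j3.979 Ω.
Step 4 — Series with R1: Z_total = R1 + (R2 || L) = 798.7 + j3.979 Ω = 798.8∠0.3° Ω.
Step 5 — Power factor: PF = cos(φ) = Re(Z)/|Z| = 798.75/798.76 = 1.
Step 6 — Type: Im(Z) = 3.979 ⇒ lagging (phase φ = 0.3°).

PF = 1 (lagging, φ = 0.3°)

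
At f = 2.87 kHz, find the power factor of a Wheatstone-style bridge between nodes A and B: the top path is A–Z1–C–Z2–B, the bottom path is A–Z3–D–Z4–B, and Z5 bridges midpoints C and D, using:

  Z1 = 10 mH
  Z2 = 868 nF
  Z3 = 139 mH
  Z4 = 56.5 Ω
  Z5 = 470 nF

Step 1 — Angular frequency: ω = 2π·f = 2π·2870 = 1.803e+04 rad/s.
Step 2 — Component impedances:
  Z1: Z = jωL = j·1.803e+04·0.01 = 0 + j180.3 Ω
  Z2: Z = 1/(jωC) = -j/(ω·C) = 0 - j63.89 Ω
  Z3: Z = jωL = j·1.803e+04·0.139 = 0 + j2507 Ω
  Z4: Z = R = 56.5 Ω
  Z5: Z = 1/(jωC) = -j/(ω·C) = 0 - j118 Ω
Step 3 — Bridge requires nodal analysis (the Z5 bridge couples midpoints C and D, so the two paths cannot be reduced to a simple series/parallel combination). Setting node B to ground and injecting 1 A at node A, the 3-node admittance system at A, C, D solves to V_A = Z_AB = 7.689 + j129.3 Ω = 129.5∠86.6° Ω.
Step 4 — Power factor: PF = cos(φ) = Re(Z)/|Z| = 7.6893/129.5 = 0.05938.
Step 5 — Type: Im(Z) = 129.3 ⇒ lagging (phase φ = 86.6°).

PF = 0.05938 (lagging, φ = 86.6°)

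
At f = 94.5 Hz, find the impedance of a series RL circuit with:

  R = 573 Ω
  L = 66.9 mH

Step 1 — Angular frequency: ω = 2π·f = 2π·94.5 = 593.8 rad/s.
Step 2 — Component impedances:
  R: Z = R = 573 Ω
  L: Z = jωL = j·593.8·0.0669 = 0 + j39.72 Ω
Step 3 — Series combination: Z_total = R + L = 573 + j39.72 Ω = 574.4∠4.0° Ω.

Z = 573 + j39.72 Ω = 574.4∠4.0° Ω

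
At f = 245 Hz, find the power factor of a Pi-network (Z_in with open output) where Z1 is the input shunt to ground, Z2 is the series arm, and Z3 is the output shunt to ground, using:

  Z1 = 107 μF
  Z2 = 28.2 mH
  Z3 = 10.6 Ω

Step 1 — Angular frequency: ω = 2π·f = 2π·245 = 1539 rad/s.
Step 2 — Component impedances:
  Z1: Z = 1/(jωC) = -j/(ω·C) = 0 - j6.071 Ω
  Z2: Z = jωL = j·1539·0.0282 = 0 + j43.41 Ω
  Z3: Z = R = 10.6 Ω
Step 3 — With open output, the series arm Z2 and the output shunt Z3 appear in series to ground: Z2 + Z3 = 10.6 + j43.41 Ω.
Step 4 — Parallel with input shunt Z1: Z_in = Z1 || (Z2 + Z3) = 0.2593 - j6.985 Ω = 6.989∠-87.9° Ω.
Step 5 — Power factor: PF = cos(φ) = Re(Z)/|Z| = 0.2593/6.989 = 0.0371.
Step 6 — Type: Im(Z) = -6.985 ⇒ leading (phase φ = -87.9°).

PF = 0.0371 (leading, φ = -87.9°)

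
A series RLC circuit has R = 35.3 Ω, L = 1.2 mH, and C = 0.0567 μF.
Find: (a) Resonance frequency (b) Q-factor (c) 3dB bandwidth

Step 1 — Resonance condition Im(Z)=0 gives ω₀ = 1/√(LC).
Step 2 — ω₀ = 1/√(0.0012·5.67e-08) = 1.212e+05 rad/s.
Step 3 — f₀ = ω₀/(2π) = 1.929e+04 Hz.
Step 4 — Series Q: Q = ω₀L/R = 1.212e+05·0.0012/35.3 = 4.121.
Step 5 — 3dB bandwidth: Δω = ω₀/Q = 2.942e+04 rad/s; BW = Δω/(2π) = 4682 Hz.

(a) f₀ = 1.929e+04 Hz  (b) Q = 4.121  (c) BW = 4682 Hz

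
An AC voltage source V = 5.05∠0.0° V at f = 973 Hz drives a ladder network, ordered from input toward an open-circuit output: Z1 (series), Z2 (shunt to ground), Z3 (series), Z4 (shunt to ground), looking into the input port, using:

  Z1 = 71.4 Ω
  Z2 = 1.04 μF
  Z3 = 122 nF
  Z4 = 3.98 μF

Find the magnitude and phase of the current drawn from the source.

Step 1 — Angular frequency: ω = 2π·f = 2π·973 = 6114 rad/s.
Step 2 — Component impedances:
  Z1: Z = R = 71.4 Ω
  Z2: Z = 1/(jωC) = -j/(ω·C) = 0 - j157.3 Ω
  Z3: Z = 1/(jωC) = -j/(ω·C) = 0 - j1341 Ω
  Z4: Z = 1/(jωC) = -j/(ω·C) = 0 - j41.1 Ω
Step 3 — Ladder network (open output): work backward from the far end, alternating series and parallel combinations. Z_in = 71.4 - j141.2 Ω = 158.2∠-63.2° Ω.
Step 4 — Source phasor: V = 5.05∠0.0° V = 5.05 V.
Step 5 — Ohm's law: I = V / Z_total = (5.05) / (71.4 - j141.2) = 0.0144 + j0.02848 A.
Step 6 — Convert to polar: |I| = 0.03191 A, ∠I = 63.2°.

I = 0.03191∠63.2° A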